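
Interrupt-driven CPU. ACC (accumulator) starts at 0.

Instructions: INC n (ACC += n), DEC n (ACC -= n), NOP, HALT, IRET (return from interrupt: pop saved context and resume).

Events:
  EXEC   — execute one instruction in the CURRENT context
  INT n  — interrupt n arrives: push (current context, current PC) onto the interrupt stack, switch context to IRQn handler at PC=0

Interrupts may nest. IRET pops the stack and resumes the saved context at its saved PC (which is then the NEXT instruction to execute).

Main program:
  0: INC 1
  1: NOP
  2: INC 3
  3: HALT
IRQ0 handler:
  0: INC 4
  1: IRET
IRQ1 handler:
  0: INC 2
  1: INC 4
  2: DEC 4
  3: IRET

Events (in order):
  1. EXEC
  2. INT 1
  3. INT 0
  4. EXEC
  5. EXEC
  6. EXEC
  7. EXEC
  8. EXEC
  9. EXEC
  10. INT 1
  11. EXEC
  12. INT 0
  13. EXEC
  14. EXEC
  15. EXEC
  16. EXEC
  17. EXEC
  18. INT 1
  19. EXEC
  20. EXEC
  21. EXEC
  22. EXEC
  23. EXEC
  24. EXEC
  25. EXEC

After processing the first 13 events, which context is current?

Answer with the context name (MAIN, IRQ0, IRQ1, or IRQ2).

Answer: IRQ0

Derivation:
Event 1 (EXEC): [MAIN] PC=0: INC 1 -> ACC=1
Event 2 (INT 1): INT 1 arrives: push (MAIN, PC=1), enter IRQ1 at PC=0 (depth now 1)
Event 3 (INT 0): INT 0 arrives: push (IRQ1, PC=0), enter IRQ0 at PC=0 (depth now 2)
Event 4 (EXEC): [IRQ0] PC=0: INC 4 -> ACC=5
Event 5 (EXEC): [IRQ0] PC=1: IRET -> resume IRQ1 at PC=0 (depth now 1)
Event 6 (EXEC): [IRQ1] PC=0: INC 2 -> ACC=7
Event 7 (EXEC): [IRQ1] PC=1: INC 4 -> ACC=11
Event 8 (EXEC): [IRQ1] PC=2: DEC 4 -> ACC=7
Event 9 (EXEC): [IRQ1] PC=3: IRET -> resume MAIN at PC=1 (depth now 0)
Event 10 (INT 1): INT 1 arrives: push (MAIN, PC=1), enter IRQ1 at PC=0 (depth now 1)
Event 11 (EXEC): [IRQ1] PC=0: INC 2 -> ACC=9
Event 12 (INT 0): INT 0 arrives: push (IRQ1, PC=1), enter IRQ0 at PC=0 (depth now 2)
Event 13 (EXEC): [IRQ0] PC=0: INC 4 -> ACC=13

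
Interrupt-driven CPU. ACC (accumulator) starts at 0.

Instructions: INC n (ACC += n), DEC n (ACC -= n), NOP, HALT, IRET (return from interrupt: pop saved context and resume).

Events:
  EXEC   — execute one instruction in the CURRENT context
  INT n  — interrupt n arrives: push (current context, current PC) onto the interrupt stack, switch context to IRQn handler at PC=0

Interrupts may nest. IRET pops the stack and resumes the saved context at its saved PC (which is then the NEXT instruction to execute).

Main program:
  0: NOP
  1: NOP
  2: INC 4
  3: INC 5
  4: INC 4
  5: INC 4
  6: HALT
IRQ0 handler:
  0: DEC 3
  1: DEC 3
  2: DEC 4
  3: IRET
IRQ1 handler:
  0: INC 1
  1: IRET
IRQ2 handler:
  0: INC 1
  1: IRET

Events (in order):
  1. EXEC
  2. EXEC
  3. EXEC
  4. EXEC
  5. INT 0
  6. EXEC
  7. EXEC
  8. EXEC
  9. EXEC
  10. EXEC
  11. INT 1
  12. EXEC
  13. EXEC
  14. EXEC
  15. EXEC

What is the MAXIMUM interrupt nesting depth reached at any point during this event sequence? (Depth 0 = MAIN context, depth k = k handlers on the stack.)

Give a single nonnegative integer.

Answer: 1

Derivation:
Event 1 (EXEC): [MAIN] PC=0: NOP [depth=0]
Event 2 (EXEC): [MAIN] PC=1: NOP [depth=0]
Event 3 (EXEC): [MAIN] PC=2: INC 4 -> ACC=4 [depth=0]
Event 4 (EXEC): [MAIN] PC=3: INC 5 -> ACC=9 [depth=0]
Event 5 (INT 0): INT 0 arrives: push (MAIN, PC=4), enter IRQ0 at PC=0 (depth now 1) [depth=1]
Event 6 (EXEC): [IRQ0] PC=0: DEC 3 -> ACC=6 [depth=1]
Event 7 (EXEC): [IRQ0] PC=1: DEC 3 -> ACC=3 [depth=1]
Event 8 (EXEC): [IRQ0] PC=2: DEC 4 -> ACC=-1 [depth=1]
Event 9 (EXEC): [IRQ0] PC=3: IRET -> resume MAIN at PC=4 (depth now 0) [depth=0]
Event 10 (EXEC): [MAIN] PC=4: INC 4 -> ACC=3 [depth=0]
Event 11 (INT 1): INT 1 arrives: push (MAIN, PC=5), enter IRQ1 at PC=0 (depth now 1) [depth=1]
Event 12 (EXEC): [IRQ1] PC=0: INC 1 -> ACC=4 [depth=1]
Event 13 (EXEC): [IRQ1] PC=1: IRET -> resume MAIN at PC=5 (depth now 0) [depth=0]
Event 14 (EXEC): [MAIN] PC=5: INC 4 -> ACC=8 [depth=0]
Event 15 (EXEC): [MAIN] PC=6: HALT [depth=0]
Max depth observed: 1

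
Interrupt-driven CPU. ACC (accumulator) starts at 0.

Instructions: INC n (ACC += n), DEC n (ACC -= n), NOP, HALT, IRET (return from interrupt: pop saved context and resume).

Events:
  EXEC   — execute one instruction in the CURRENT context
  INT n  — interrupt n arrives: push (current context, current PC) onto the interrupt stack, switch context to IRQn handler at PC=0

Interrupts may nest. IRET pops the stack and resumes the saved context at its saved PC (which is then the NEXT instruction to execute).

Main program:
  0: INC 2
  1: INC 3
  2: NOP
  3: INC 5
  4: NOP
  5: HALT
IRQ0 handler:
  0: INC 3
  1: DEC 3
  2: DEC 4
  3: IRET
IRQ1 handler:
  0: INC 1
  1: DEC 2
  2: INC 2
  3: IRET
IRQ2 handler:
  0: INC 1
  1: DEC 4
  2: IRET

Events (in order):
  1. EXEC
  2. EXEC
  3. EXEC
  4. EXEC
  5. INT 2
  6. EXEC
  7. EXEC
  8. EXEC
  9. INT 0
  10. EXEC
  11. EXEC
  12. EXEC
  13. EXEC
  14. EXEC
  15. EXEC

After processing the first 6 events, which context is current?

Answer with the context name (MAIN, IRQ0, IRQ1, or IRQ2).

Answer: IRQ2

Derivation:
Event 1 (EXEC): [MAIN] PC=0: INC 2 -> ACC=2
Event 2 (EXEC): [MAIN] PC=1: INC 3 -> ACC=5
Event 3 (EXEC): [MAIN] PC=2: NOP
Event 4 (EXEC): [MAIN] PC=3: INC 5 -> ACC=10
Event 5 (INT 2): INT 2 arrives: push (MAIN, PC=4), enter IRQ2 at PC=0 (depth now 1)
Event 6 (EXEC): [IRQ2] PC=0: INC 1 -> ACC=11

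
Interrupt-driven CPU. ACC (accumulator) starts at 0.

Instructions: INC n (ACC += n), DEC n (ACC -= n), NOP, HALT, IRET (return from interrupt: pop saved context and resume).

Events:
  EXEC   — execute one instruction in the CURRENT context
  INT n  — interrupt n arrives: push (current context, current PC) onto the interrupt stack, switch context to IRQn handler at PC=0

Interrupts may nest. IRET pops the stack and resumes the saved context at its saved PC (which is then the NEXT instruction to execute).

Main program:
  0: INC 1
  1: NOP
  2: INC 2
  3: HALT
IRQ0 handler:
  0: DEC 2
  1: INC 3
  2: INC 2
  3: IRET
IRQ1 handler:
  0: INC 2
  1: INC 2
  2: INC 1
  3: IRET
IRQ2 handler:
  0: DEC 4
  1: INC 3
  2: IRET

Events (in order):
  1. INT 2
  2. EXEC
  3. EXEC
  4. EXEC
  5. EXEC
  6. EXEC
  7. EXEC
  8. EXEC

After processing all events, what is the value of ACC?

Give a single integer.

Answer: 2

Derivation:
Event 1 (INT 2): INT 2 arrives: push (MAIN, PC=0), enter IRQ2 at PC=0 (depth now 1)
Event 2 (EXEC): [IRQ2] PC=0: DEC 4 -> ACC=-4
Event 3 (EXEC): [IRQ2] PC=1: INC 3 -> ACC=-1
Event 4 (EXEC): [IRQ2] PC=2: IRET -> resume MAIN at PC=0 (depth now 0)
Event 5 (EXEC): [MAIN] PC=0: INC 1 -> ACC=0
Event 6 (EXEC): [MAIN] PC=1: NOP
Event 7 (EXEC): [MAIN] PC=2: INC 2 -> ACC=2
Event 8 (EXEC): [MAIN] PC=3: HALT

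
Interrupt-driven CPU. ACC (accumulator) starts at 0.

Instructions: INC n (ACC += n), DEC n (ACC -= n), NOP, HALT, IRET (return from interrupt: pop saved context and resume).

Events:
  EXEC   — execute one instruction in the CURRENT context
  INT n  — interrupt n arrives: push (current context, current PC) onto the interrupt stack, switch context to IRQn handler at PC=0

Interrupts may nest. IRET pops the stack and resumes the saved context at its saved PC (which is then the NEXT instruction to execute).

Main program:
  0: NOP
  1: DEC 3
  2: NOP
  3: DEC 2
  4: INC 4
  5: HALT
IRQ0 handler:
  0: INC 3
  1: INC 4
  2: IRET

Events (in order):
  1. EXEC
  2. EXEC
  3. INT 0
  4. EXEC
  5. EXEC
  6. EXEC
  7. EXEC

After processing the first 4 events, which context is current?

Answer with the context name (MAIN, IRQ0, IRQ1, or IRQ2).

Answer: IRQ0

Derivation:
Event 1 (EXEC): [MAIN] PC=0: NOP
Event 2 (EXEC): [MAIN] PC=1: DEC 3 -> ACC=-3
Event 3 (INT 0): INT 0 arrives: push (MAIN, PC=2), enter IRQ0 at PC=0 (depth now 1)
Event 4 (EXEC): [IRQ0] PC=0: INC 3 -> ACC=0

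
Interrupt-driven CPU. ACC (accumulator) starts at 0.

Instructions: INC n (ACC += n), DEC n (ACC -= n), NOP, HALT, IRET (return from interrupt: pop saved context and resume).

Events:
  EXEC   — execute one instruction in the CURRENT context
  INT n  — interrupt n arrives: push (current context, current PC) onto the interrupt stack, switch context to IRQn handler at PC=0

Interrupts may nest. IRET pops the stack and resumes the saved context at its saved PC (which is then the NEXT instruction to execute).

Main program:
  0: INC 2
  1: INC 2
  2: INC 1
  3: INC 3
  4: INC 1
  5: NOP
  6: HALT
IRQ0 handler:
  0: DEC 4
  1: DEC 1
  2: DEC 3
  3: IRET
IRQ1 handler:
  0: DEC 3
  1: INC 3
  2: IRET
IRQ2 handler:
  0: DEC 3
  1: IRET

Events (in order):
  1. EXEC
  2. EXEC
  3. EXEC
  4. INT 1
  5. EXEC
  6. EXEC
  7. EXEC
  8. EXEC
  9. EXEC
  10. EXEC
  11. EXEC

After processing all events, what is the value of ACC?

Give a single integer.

Answer: 9

Derivation:
Event 1 (EXEC): [MAIN] PC=0: INC 2 -> ACC=2
Event 2 (EXEC): [MAIN] PC=1: INC 2 -> ACC=4
Event 3 (EXEC): [MAIN] PC=2: INC 1 -> ACC=5
Event 4 (INT 1): INT 1 arrives: push (MAIN, PC=3), enter IRQ1 at PC=0 (depth now 1)
Event 5 (EXEC): [IRQ1] PC=0: DEC 3 -> ACC=2
Event 6 (EXEC): [IRQ1] PC=1: INC 3 -> ACC=5
Event 7 (EXEC): [IRQ1] PC=2: IRET -> resume MAIN at PC=3 (depth now 0)
Event 8 (EXEC): [MAIN] PC=3: INC 3 -> ACC=8
Event 9 (EXEC): [MAIN] PC=4: INC 1 -> ACC=9
Event 10 (EXEC): [MAIN] PC=5: NOP
Event 11 (EXEC): [MAIN] PC=6: HALT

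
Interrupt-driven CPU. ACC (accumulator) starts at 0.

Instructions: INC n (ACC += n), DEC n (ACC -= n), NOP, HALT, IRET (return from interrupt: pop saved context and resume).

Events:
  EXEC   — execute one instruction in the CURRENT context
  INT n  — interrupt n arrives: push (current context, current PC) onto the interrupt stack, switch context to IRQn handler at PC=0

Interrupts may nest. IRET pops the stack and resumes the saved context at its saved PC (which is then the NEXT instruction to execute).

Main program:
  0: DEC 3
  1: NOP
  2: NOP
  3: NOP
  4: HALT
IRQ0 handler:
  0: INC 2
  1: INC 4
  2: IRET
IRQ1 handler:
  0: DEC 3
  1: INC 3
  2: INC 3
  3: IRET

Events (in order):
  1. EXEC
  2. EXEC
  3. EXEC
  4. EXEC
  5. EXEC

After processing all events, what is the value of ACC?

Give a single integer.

Event 1 (EXEC): [MAIN] PC=0: DEC 3 -> ACC=-3
Event 2 (EXEC): [MAIN] PC=1: NOP
Event 3 (EXEC): [MAIN] PC=2: NOP
Event 4 (EXEC): [MAIN] PC=3: NOP
Event 5 (EXEC): [MAIN] PC=4: HALT

Answer: -3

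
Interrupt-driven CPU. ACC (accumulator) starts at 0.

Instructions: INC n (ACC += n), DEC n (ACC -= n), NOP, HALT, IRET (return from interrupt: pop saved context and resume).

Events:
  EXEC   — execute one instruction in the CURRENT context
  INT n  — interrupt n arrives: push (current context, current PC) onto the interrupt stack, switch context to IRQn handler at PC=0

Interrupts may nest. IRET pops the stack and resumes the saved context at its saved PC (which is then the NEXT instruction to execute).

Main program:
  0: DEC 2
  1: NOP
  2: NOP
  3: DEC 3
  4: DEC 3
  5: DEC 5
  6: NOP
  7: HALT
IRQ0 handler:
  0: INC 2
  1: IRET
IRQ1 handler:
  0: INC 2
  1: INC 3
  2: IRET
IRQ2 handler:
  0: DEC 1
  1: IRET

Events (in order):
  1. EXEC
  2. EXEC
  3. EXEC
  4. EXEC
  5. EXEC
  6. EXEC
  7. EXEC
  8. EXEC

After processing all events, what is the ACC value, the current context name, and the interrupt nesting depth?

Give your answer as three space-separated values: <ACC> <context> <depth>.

Event 1 (EXEC): [MAIN] PC=0: DEC 2 -> ACC=-2
Event 2 (EXEC): [MAIN] PC=1: NOP
Event 3 (EXEC): [MAIN] PC=2: NOP
Event 4 (EXEC): [MAIN] PC=3: DEC 3 -> ACC=-5
Event 5 (EXEC): [MAIN] PC=4: DEC 3 -> ACC=-8
Event 6 (EXEC): [MAIN] PC=5: DEC 5 -> ACC=-13
Event 7 (EXEC): [MAIN] PC=6: NOP
Event 8 (EXEC): [MAIN] PC=7: HALT

Answer: -13 MAIN 0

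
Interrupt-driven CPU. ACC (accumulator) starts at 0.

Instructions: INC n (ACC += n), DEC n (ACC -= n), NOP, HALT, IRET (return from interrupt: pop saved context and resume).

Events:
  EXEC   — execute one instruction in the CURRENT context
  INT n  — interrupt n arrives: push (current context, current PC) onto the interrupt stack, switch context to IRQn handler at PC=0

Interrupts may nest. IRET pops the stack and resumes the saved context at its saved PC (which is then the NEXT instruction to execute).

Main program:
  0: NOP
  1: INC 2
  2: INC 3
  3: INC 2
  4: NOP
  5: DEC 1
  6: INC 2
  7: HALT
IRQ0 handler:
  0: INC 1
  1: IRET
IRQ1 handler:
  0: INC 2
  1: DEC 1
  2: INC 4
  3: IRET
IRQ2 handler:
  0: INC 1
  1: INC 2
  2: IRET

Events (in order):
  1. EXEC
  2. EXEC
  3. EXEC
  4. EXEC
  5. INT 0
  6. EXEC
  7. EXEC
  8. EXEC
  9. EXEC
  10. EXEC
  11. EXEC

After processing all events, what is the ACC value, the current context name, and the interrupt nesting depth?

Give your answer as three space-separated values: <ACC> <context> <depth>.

Event 1 (EXEC): [MAIN] PC=0: NOP
Event 2 (EXEC): [MAIN] PC=1: INC 2 -> ACC=2
Event 3 (EXEC): [MAIN] PC=2: INC 3 -> ACC=5
Event 4 (EXEC): [MAIN] PC=3: INC 2 -> ACC=7
Event 5 (INT 0): INT 0 arrives: push (MAIN, PC=4), enter IRQ0 at PC=0 (depth now 1)
Event 6 (EXEC): [IRQ0] PC=0: INC 1 -> ACC=8
Event 7 (EXEC): [IRQ0] PC=1: IRET -> resume MAIN at PC=4 (depth now 0)
Event 8 (EXEC): [MAIN] PC=4: NOP
Event 9 (EXEC): [MAIN] PC=5: DEC 1 -> ACC=7
Event 10 (EXEC): [MAIN] PC=6: INC 2 -> ACC=9
Event 11 (EXEC): [MAIN] PC=7: HALT

Answer: 9 MAIN 0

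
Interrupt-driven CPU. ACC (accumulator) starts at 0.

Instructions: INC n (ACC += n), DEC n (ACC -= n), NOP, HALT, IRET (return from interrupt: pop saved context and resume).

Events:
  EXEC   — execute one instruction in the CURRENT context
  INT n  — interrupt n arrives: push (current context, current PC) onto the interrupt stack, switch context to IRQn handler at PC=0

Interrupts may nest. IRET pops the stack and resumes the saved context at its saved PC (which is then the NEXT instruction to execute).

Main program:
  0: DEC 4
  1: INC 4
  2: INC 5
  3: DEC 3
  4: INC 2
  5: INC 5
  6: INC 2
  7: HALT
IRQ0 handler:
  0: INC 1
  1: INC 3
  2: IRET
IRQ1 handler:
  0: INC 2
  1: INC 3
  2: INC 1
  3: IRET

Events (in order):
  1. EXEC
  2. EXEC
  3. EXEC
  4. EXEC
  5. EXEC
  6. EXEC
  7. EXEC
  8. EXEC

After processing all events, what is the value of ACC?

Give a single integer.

Answer: 11

Derivation:
Event 1 (EXEC): [MAIN] PC=0: DEC 4 -> ACC=-4
Event 2 (EXEC): [MAIN] PC=1: INC 4 -> ACC=0
Event 3 (EXEC): [MAIN] PC=2: INC 5 -> ACC=5
Event 4 (EXEC): [MAIN] PC=3: DEC 3 -> ACC=2
Event 5 (EXEC): [MAIN] PC=4: INC 2 -> ACC=4
Event 6 (EXEC): [MAIN] PC=5: INC 5 -> ACC=9
Event 7 (EXEC): [MAIN] PC=6: INC 2 -> ACC=11
Event 8 (EXEC): [MAIN] PC=7: HALT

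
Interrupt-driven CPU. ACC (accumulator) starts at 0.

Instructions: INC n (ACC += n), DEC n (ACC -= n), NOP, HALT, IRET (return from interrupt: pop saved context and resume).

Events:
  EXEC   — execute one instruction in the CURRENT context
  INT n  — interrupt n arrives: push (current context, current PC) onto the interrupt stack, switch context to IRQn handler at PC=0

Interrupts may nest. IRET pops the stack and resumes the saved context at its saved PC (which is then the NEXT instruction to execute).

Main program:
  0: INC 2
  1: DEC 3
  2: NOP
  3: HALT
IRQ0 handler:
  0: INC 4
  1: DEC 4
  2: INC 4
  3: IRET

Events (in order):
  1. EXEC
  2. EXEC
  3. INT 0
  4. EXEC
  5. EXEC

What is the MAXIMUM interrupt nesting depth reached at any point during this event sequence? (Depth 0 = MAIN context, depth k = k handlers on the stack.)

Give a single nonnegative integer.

Answer: 1

Derivation:
Event 1 (EXEC): [MAIN] PC=0: INC 2 -> ACC=2 [depth=0]
Event 2 (EXEC): [MAIN] PC=1: DEC 3 -> ACC=-1 [depth=0]
Event 3 (INT 0): INT 0 arrives: push (MAIN, PC=2), enter IRQ0 at PC=0 (depth now 1) [depth=1]
Event 4 (EXEC): [IRQ0] PC=0: INC 4 -> ACC=3 [depth=1]
Event 5 (EXEC): [IRQ0] PC=1: DEC 4 -> ACC=-1 [depth=1]
Max depth observed: 1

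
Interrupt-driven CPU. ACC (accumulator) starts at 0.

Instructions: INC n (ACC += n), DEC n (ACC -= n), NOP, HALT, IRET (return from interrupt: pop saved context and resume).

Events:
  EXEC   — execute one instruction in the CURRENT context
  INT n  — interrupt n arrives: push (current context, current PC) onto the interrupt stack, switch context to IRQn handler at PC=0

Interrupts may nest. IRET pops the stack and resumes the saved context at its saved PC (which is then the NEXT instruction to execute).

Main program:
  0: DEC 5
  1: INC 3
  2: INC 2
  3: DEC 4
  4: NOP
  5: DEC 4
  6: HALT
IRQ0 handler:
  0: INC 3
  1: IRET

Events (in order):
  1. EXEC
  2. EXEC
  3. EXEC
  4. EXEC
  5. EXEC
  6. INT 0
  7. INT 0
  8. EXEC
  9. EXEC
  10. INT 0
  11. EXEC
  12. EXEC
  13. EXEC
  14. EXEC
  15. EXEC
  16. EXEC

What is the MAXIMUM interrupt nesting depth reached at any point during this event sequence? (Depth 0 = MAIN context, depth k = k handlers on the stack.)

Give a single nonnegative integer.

Answer: 2

Derivation:
Event 1 (EXEC): [MAIN] PC=0: DEC 5 -> ACC=-5 [depth=0]
Event 2 (EXEC): [MAIN] PC=1: INC 3 -> ACC=-2 [depth=0]
Event 3 (EXEC): [MAIN] PC=2: INC 2 -> ACC=0 [depth=0]
Event 4 (EXEC): [MAIN] PC=3: DEC 4 -> ACC=-4 [depth=0]
Event 5 (EXEC): [MAIN] PC=4: NOP [depth=0]
Event 6 (INT 0): INT 0 arrives: push (MAIN, PC=5), enter IRQ0 at PC=0 (depth now 1) [depth=1]
Event 7 (INT 0): INT 0 arrives: push (IRQ0, PC=0), enter IRQ0 at PC=0 (depth now 2) [depth=2]
Event 8 (EXEC): [IRQ0] PC=0: INC 3 -> ACC=-1 [depth=2]
Event 9 (EXEC): [IRQ0] PC=1: IRET -> resume IRQ0 at PC=0 (depth now 1) [depth=1]
Event 10 (INT 0): INT 0 arrives: push (IRQ0, PC=0), enter IRQ0 at PC=0 (depth now 2) [depth=2]
Event 11 (EXEC): [IRQ0] PC=0: INC 3 -> ACC=2 [depth=2]
Event 12 (EXEC): [IRQ0] PC=1: IRET -> resume IRQ0 at PC=0 (depth now 1) [depth=1]
Event 13 (EXEC): [IRQ0] PC=0: INC 3 -> ACC=5 [depth=1]
Event 14 (EXEC): [IRQ0] PC=1: IRET -> resume MAIN at PC=5 (depth now 0) [depth=0]
Event 15 (EXEC): [MAIN] PC=5: DEC 4 -> ACC=1 [depth=0]
Event 16 (EXEC): [MAIN] PC=6: HALT [depth=0]
Max depth observed: 2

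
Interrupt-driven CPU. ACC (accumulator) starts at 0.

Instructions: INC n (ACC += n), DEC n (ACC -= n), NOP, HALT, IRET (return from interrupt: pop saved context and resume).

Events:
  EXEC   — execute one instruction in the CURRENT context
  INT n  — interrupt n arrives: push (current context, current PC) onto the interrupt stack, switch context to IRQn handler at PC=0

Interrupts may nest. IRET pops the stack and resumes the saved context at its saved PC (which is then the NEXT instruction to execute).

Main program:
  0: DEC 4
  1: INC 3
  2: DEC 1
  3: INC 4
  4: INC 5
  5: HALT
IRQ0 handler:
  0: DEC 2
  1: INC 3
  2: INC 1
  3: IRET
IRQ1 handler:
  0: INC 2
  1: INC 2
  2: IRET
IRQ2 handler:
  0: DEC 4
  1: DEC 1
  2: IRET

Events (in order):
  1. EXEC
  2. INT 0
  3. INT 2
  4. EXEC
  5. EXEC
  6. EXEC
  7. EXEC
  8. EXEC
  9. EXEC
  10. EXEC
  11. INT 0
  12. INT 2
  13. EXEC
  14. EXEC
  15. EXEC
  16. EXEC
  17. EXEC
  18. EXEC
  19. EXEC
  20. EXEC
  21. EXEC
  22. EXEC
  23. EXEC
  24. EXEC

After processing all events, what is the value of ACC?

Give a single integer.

Answer: 1

Derivation:
Event 1 (EXEC): [MAIN] PC=0: DEC 4 -> ACC=-4
Event 2 (INT 0): INT 0 arrives: push (MAIN, PC=1), enter IRQ0 at PC=0 (depth now 1)
Event 3 (INT 2): INT 2 arrives: push (IRQ0, PC=0), enter IRQ2 at PC=0 (depth now 2)
Event 4 (EXEC): [IRQ2] PC=0: DEC 4 -> ACC=-8
Event 5 (EXEC): [IRQ2] PC=1: DEC 1 -> ACC=-9
Event 6 (EXEC): [IRQ2] PC=2: IRET -> resume IRQ0 at PC=0 (depth now 1)
Event 7 (EXEC): [IRQ0] PC=0: DEC 2 -> ACC=-11
Event 8 (EXEC): [IRQ0] PC=1: INC 3 -> ACC=-8
Event 9 (EXEC): [IRQ0] PC=2: INC 1 -> ACC=-7
Event 10 (EXEC): [IRQ0] PC=3: IRET -> resume MAIN at PC=1 (depth now 0)
Event 11 (INT 0): INT 0 arrives: push (MAIN, PC=1), enter IRQ0 at PC=0 (depth now 1)
Event 12 (INT 2): INT 2 arrives: push (IRQ0, PC=0), enter IRQ2 at PC=0 (depth now 2)
Event 13 (EXEC): [IRQ2] PC=0: DEC 4 -> ACC=-11
Event 14 (EXEC): [IRQ2] PC=1: DEC 1 -> ACC=-12
Event 15 (EXEC): [IRQ2] PC=2: IRET -> resume IRQ0 at PC=0 (depth now 1)
Event 16 (EXEC): [IRQ0] PC=0: DEC 2 -> ACC=-14
Event 17 (EXEC): [IRQ0] PC=1: INC 3 -> ACC=-11
Event 18 (EXEC): [IRQ0] PC=2: INC 1 -> ACC=-10
Event 19 (EXEC): [IRQ0] PC=3: IRET -> resume MAIN at PC=1 (depth now 0)
Event 20 (EXEC): [MAIN] PC=1: INC 3 -> ACC=-7
Event 21 (EXEC): [MAIN] PC=2: DEC 1 -> ACC=-8
Event 22 (EXEC): [MAIN] PC=3: INC 4 -> ACC=-4
Event 23 (EXEC): [MAIN] PC=4: INC 5 -> ACC=1
Event 24 (EXEC): [MAIN] PC=5: HALT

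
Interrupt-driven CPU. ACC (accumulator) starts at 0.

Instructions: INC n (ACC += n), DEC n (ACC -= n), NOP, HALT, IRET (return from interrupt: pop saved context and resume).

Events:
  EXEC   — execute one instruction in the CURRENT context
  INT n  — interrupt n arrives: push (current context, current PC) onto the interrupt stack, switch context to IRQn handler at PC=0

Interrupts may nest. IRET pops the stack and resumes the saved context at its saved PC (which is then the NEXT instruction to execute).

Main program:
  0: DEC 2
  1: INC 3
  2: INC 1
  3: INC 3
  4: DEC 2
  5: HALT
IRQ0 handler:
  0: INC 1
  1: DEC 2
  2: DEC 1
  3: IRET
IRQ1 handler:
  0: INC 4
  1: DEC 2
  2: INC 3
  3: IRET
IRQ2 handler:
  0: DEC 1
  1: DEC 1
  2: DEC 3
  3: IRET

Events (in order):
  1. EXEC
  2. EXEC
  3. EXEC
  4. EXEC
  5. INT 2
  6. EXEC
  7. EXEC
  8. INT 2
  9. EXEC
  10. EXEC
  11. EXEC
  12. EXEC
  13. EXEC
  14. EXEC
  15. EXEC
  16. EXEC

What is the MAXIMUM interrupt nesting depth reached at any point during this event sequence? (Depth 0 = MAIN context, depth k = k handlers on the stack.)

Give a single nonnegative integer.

Answer: 2

Derivation:
Event 1 (EXEC): [MAIN] PC=0: DEC 2 -> ACC=-2 [depth=0]
Event 2 (EXEC): [MAIN] PC=1: INC 3 -> ACC=1 [depth=0]
Event 3 (EXEC): [MAIN] PC=2: INC 1 -> ACC=2 [depth=0]
Event 4 (EXEC): [MAIN] PC=3: INC 3 -> ACC=5 [depth=0]
Event 5 (INT 2): INT 2 arrives: push (MAIN, PC=4), enter IRQ2 at PC=0 (depth now 1) [depth=1]
Event 6 (EXEC): [IRQ2] PC=0: DEC 1 -> ACC=4 [depth=1]
Event 7 (EXEC): [IRQ2] PC=1: DEC 1 -> ACC=3 [depth=1]
Event 8 (INT 2): INT 2 arrives: push (IRQ2, PC=2), enter IRQ2 at PC=0 (depth now 2) [depth=2]
Event 9 (EXEC): [IRQ2] PC=0: DEC 1 -> ACC=2 [depth=2]
Event 10 (EXEC): [IRQ2] PC=1: DEC 1 -> ACC=1 [depth=2]
Event 11 (EXEC): [IRQ2] PC=2: DEC 3 -> ACC=-2 [depth=2]
Event 12 (EXEC): [IRQ2] PC=3: IRET -> resume IRQ2 at PC=2 (depth now 1) [depth=1]
Event 13 (EXEC): [IRQ2] PC=2: DEC 3 -> ACC=-5 [depth=1]
Event 14 (EXEC): [IRQ2] PC=3: IRET -> resume MAIN at PC=4 (depth now 0) [depth=0]
Event 15 (EXEC): [MAIN] PC=4: DEC 2 -> ACC=-7 [depth=0]
Event 16 (EXEC): [MAIN] PC=5: HALT [depth=0]
Max depth observed: 2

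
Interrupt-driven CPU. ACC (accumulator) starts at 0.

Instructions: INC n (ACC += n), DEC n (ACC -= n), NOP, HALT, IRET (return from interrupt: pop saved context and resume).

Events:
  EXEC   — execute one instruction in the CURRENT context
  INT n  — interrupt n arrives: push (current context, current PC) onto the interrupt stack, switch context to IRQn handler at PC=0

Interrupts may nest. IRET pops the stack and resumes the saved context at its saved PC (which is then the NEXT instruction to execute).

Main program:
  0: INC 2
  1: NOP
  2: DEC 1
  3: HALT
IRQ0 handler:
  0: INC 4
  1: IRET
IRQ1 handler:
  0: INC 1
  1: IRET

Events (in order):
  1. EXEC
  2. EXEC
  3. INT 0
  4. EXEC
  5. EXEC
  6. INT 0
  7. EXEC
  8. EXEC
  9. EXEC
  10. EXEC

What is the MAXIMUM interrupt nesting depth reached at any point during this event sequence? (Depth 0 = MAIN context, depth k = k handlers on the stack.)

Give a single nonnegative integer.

Answer: 1

Derivation:
Event 1 (EXEC): [MAIN] PC=0: INC 2 -> ACC=2 [depth=0]
Event 2 (EXEC): [MAIN] PC=1: NOP [depth=0]
Event 3 (INT 0): INT 0 arrives: push (MAIN, PC=2), enter IRQ0 at PC=0 (depth now 1) [depth=1]
Event 4 (EXEC): [IRQ0] PC=0: INC 4 -> ACC=6 [depth=1]
Event 5 (EXEC): [IRQ0] PC=1: IRET -> resume MAIN at PC=2 (depth now 0) [depth=0]
Event 6 (INT 0): INT 0 arrives: push (MAIN, PC=2), enter IRQ0 at PC=0 (depth now 1) [depth=1]
Event 7 (EXEC): [IRQ0] PC=0: INC 4 -> ACC=10 [depth=1]
Event 8 (EXEC): [IRQ0] PC=1: IRET -> resume MAIN at PC=2 (depth now 0) [depth=0]
Event 9 (EXEC): [MAIN] PC=2: DEC 1 -> ACC=9 [depth=0]
Event 10 (EXEC): [MAIN] PC=3: HALT [depth=0]
Max depth observed: 1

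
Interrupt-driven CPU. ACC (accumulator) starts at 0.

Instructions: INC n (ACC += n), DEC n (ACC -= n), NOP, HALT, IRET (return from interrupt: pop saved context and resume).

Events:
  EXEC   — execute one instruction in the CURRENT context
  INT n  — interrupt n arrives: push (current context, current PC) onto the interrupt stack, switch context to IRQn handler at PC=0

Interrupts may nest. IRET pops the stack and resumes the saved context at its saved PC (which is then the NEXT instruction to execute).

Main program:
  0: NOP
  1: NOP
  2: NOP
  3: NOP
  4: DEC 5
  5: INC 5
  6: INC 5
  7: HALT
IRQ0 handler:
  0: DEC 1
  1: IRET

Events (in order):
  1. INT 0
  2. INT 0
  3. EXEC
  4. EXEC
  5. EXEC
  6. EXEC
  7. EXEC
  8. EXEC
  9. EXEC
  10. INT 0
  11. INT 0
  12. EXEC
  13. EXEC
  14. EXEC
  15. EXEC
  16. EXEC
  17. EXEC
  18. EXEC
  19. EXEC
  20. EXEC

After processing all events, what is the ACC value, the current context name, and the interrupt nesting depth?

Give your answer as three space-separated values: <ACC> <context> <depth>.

Answer: 1 MAIN 0

Derivation:
Event 1 (INT 0): INT 0 arrives: push (MAIN, PC=0), enter IRQ0 at PC=0 (depth now 1)
Event 2 (INT 0): INT 0 arrives: push (IRQ0, PC=0), enter IRQ0 at PC=0 (depth now 2)
Event 3 (EXEC): [IRQ0] PC=0: DEC 1 -> ACC=-1
Event 4 (EXEC): [IRQ0] PC=1: IRET -> resume IRQ0 at PC=0 (depth now 1)
Event 5 (EXEC): [IRQ0] PC=0: DEC 1 -> ACC=-2
Event 6 (EXEC): [IRQ0] PC=1: IRET -> resume MAIN at PC=0 (depth now 0)
Event 7 (EXEC): [MAIN] PC=0: NOP
Event 8 (EXEC): [MAIN] PC=1: NOP
Event 9 (EXEC): [MAIN] PC=2: NOP
Event 10 (INT 0): INT 0 arrives: push (MAIN, PC=3), enter IRQ0 at PC=0 (depth now 1)
Event 11 (INT 0): INT 0 arrives: push (IRQ0, PC=0), enter IRQ0 at PC=0 (depth now 2)
Event 12 (EXEC): [IRQ0] PC=0: DEC 1 -> ACC=-3
Event 13 (EXEC): [IRQ0] PC=1: IRET -> resume IRQ0 at PC=0 (depth now 1)
Event 14 (EXEC): [IRQ0] PC=0: DEC 1 -> ACC=-4
Event 15 (EXEC): [IRQ0] PC=1: IRET -> resume MAIN at PC=3 (depth now 0)
Event 16 (EXEC): [MAIN] PC=3: NOP
Event 17 (EXEC): [MAIN] PC=4: DEC 5 -> ACC=-9
Event 18 (EXEC): [MAIN] PC=5: INC 5 -> ACC=-4
Event 19 (EXEC): [MAIN] PC=6: INC 5 -> ACC=1
Event 20 (EXEC): [MAIN] PC=7: HALT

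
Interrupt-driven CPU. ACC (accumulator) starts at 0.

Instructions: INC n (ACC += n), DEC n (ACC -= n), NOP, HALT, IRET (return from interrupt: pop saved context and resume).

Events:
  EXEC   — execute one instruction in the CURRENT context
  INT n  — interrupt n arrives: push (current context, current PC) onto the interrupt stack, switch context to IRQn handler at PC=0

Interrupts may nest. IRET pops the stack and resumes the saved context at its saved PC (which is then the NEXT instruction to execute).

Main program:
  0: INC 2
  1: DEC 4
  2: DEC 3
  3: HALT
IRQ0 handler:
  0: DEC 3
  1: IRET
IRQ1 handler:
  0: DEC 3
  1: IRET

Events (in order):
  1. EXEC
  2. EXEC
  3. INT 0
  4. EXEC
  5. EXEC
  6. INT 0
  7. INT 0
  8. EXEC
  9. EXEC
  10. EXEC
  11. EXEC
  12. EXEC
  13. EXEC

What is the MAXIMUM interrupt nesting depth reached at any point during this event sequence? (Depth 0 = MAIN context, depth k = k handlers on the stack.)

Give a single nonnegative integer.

Answer: 2

Derivation:
Event 1 (EXEC): [MAIN] PC=0: INC 2 -> ACC=2 [depth=0]
Event 2 (EXEC): [MAIN] PC=1: DEC 4 -> ACC=-2 [depth=0]
Event 3 (INT 0): INT 0 arrives: push (MAIN, PC=2), enter IRQ0 at PC=0 (depth now 1) [depth=1]
Event 4 (EXEC): [IRQ0] PC=0: DEC 3 -> ACC=-5 [depth=1]
Event 5 (EXEC): [IRQ0] PC=1: IRET -> resume MAIN at PC=2 (depth now 0) [depth=0]
Event 6 (INT 0): INT 0 arrives: push (MAIN, PC=2), enter IRQ0 at PC=0 (depth now 1) [depth=1]
Event 7 (INT 0): INT 0 arrives: push (IRQ0, PC=0), enter IRQ0 at PC=0 (depth now 2) [depth=2]
Event 8 (EXEC): [IRQ0] PC=0: DEC 3 -> ACC=-8 [depth=2]
Event 9 (EXEC): [IRQ0] PC=1: IRET -> resume IRQ0 at PC=0 (depth now 1) [depth=1]
Event 10 (EXEC): [IRQ0] PC=0: DEC 3 -> ACC=-11 [depth=1]
Event 11 (EXEC): [IRQ0] PC=1: IRET -> resume MAIN at PC=2 (depth now 0) [depth=0]
Event 12 (EXEC): [MAIN] PC=2: DEC 3 -> ACC=-14 [depth=0]
Event 13 (EXEC): [MAIN] PC=3: HALT [depth=0]
Max depth observed: 2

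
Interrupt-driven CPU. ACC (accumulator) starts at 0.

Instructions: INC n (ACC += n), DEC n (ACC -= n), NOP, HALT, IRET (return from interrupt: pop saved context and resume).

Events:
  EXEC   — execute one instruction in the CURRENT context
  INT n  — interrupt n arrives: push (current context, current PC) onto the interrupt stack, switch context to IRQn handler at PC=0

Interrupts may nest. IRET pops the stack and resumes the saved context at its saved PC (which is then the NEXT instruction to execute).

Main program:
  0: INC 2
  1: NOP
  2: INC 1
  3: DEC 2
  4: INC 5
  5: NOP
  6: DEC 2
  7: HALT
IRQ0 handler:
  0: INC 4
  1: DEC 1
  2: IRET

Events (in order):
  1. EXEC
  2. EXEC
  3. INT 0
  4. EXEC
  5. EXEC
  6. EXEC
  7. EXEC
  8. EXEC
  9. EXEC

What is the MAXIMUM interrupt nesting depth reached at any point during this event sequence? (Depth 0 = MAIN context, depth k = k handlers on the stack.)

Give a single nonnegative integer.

Event 1 (EXEC): [MAIN] PC=0: INC 2 -> ACC=2 [depth=0]
Event 2 (EXEC): [MAIN] PC=1: NOP [depth=0]
Event 3 (INT 0): INT 0 arrives: push (MAIN, PC=2), enter IRQ0 at PC=0 (depth now 1) [depth=1]
Event 4 (EXEC): [IRQ0] PC=0: INC 4 -> ACC=6 [depth=1]
Event 5 (EXEC): [IRQ0] PC=1: DEC 1 -> ACC=5 [depth=1]
Event 6 (EXEC): [IRQ0] PC=2: IRET -> resume MAIN at PC=2 (depth now 0) [depth=0]
Event 7 (EXEC): [MAIN] PC=2: INC 1 -> ACC=6 [depth=0]
Event 8 (EXEC): [MAIN] PC=3: DEC 2 -> ACC=4 [depth=0]
Event 9 (EXEC): [MAIN] PC=4: INC 5 -> ACC=9 [depth=0]
Max depth observed: 1

Answer: 1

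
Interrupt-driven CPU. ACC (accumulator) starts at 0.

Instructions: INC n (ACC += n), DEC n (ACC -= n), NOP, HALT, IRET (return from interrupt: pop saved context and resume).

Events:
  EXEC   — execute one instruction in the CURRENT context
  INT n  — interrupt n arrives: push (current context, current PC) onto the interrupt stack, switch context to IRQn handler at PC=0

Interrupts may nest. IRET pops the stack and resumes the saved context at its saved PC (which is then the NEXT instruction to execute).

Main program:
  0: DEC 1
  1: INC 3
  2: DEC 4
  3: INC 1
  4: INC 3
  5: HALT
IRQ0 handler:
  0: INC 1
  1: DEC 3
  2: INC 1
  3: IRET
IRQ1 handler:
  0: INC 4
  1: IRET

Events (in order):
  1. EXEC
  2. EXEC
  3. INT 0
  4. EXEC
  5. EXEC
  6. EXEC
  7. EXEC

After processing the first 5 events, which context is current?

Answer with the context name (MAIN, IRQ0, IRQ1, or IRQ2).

Answer: IRQ0

Derivation:
Event 1 (EXEC): [MAIN] PC=0: DEC 1 -> ACC=-1
Event 2 (EXEC): [MAIN] PC=1: INC 3 -> ACC=2
Event 3 (INT 0): INT 0 arrives: push (MAIN, PC=2), enter IRQ0 at PC=0 (depth now 1)
Event 4 (EXEC): [IRQ0] PC=0: INC 1 -> ACC=3
Event 5 (EXEC): [IRQ0] PC=1: DEC 3 -> ACC=0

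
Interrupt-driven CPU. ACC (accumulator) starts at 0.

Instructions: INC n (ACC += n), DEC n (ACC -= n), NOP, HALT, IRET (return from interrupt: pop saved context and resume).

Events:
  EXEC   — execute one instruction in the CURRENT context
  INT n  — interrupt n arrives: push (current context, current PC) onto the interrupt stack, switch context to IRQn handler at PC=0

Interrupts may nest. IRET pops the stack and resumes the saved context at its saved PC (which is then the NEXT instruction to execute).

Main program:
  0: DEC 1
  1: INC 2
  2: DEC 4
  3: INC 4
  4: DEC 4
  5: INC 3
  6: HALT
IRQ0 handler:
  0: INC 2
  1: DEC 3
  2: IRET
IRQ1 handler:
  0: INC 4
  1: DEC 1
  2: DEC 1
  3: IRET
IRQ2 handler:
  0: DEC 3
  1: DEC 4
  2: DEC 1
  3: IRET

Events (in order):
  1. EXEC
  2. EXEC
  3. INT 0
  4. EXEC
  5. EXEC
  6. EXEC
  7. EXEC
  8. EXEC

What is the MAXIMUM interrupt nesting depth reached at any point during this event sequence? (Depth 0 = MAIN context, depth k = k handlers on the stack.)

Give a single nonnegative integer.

Event 1 (EXEC): [MAIN] PC=0: DEC 1 -> ACC=-1 [depth=0]
Event 2 (EXEC): [MAIN] PC=1: INC 2 -> ACC=1 [depth=0]
Event 3 (INT 0): INT 0 arrives: push (MAIN, PC=2), enter IRQ0 at PC=0 (depth now 1) [depth=1]
Event 4 (EXEC): [IRQ0] PC=0: INC 2 -> ACC=3 [depth=1]
Event 5 (EXEC): [IRQ0] PC=1: DEC 3 -> ACC=0 [depth=1]
Event 6 (EXEC): [IRQ0] PC=2: IRET -> resume MAIN at PC=2 (depth now 0) [depth=0]
Event 7 (EXEC): [MAIN] PC=2: DEC 4 -> ACC=-4 [depth=0]
Event 8 (EXEC): [MAIN] PC=3: INC 4 -> ACC=0 [depth=0]
Max depth observed: 1

Answer: 1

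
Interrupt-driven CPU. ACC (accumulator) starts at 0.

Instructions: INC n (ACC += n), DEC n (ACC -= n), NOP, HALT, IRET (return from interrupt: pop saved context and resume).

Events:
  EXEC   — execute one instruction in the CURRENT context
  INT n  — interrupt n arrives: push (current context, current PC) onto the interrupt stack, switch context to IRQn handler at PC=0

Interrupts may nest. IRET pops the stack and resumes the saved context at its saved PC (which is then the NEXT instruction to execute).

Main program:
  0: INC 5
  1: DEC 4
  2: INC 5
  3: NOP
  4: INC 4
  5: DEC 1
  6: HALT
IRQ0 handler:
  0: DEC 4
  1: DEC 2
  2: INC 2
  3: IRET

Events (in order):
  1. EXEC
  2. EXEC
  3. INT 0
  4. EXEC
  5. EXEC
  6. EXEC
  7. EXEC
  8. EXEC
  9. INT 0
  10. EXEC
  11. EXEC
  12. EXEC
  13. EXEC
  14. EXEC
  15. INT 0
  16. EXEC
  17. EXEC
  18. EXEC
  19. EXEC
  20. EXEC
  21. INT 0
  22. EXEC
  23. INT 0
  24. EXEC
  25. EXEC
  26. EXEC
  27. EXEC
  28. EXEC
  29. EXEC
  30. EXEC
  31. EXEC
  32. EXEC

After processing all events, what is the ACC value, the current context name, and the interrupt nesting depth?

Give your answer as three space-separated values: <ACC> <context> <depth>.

Event 1 (EXEC): [MAIN] PC=0: INC 5 -> ACC=5
Event 2 (EXEC): [MAIN] PC=1: DEC 4 -> ACC=1
Event 3 (INT 0): INT 0 arrives: push (MAIN, PC=2), enter IRQ0 at PC=0 (depth now 1)
Event 4 (EXEC): [IRQ0] PC=0: DEC 4 -> ACC=-3
Event 5 (EXEC): [IRQ0] PC=1: DEC 2 -> ACC=-5
Event 6 (EXEC): [IRQ0] PC=2: INC 2 -> ACC=-3
Event 7 (EXEC): [IRQ0] PC=3: IRET -> resume MAIN at PC=2 (depth now 0)
Event 8 (EXEC): [MAIN] PC=2: INC 5 -> ACC=2
Event 9 (INT 0): INT 0 arrives: push (MAIN, PC=3), enter IRQ0 at PC=0 (depth now 1)
Event 10 (EXEC): [IRQ0] PC=0: DEC 4 -> ACC=-2
Event 11 (EXEC): [IRQ0] PC=1: DEC 2 -> ACC=-4
Event 12 (EXEC): [IRQ0] PC=2: INC 2 -> ACC=-2
Event 13 (EXEC): [IRQ0] PC=3: IRET -> resume MAIN at PC=3 (depth now 0)
Event 14 (EXEC): [MAIN] PC=3: NOP
Event 15 (INT 0): INT 0 arrives: push (MAIN, PC=4), enter IRQ0 at PC=0 (depth now 1)
Event 16 (EXEC): [IRQ0] PC=0: DEC 4 -> ACC=-6
Event 17 (EXEC): [IRQ0] PC=1: DEC 2 -> ACC=-8
Event 18 (EXEC): [IRQ0] PC=2: INC 2 -> ACC=-6
Event 19 (EXEC): [IRQ0] PC=3: IRET -> resume MAIN at PC=4 (depth now 0)
Event 20 (EXEC): [MAIN] PC=4: INC 4 -> ACC=-2
Event 21 (INT 0): INT 0 arrives: push (MAIN, PC=5), enter IRQ0 at PC=0 (depth now 1)
Event 22 (EXEC): [IRQ0] PC=0: DEC 4 -> ACC=-6
Event 23 (INT 0): INT 0 arrives: push (IRQ0, PC=1), enter IRQ0 at PC=0 (depth now 2)
Event 24 (EXEC): [IRQ0] PC=0: DEC 4 -> ACC=-10
Event 25 (EXEC): [IRQ0] PC=1: DEC 2 -> ACC=-12
Event 26 (EXEC): [IRQ0] PC=2: INC 2 -> ACC=-10
Event 27 (EXEC): [IRQ0] PC=3: IRET -> resume IRQ0 at PC=1 (depth now 1)
Event 28 (EXEC): [IRQ0] PC=1: DEC 2 -> ACC=-12
Event 29 (EXEC): [IRQ0] PC=2: INC 2 -> ACC=-10
Event 30 (EXEC): [IRQ0] PC=3: IRET -> resume MAIN at PC=5 (depth now 0)
Event 31 (EXEC): [MAIN] PC=5: DEC 1 -> ACC=-11
Event 32 (EXEC): [MAIN] PC=6: HALT

Answer: -11 MAIN 0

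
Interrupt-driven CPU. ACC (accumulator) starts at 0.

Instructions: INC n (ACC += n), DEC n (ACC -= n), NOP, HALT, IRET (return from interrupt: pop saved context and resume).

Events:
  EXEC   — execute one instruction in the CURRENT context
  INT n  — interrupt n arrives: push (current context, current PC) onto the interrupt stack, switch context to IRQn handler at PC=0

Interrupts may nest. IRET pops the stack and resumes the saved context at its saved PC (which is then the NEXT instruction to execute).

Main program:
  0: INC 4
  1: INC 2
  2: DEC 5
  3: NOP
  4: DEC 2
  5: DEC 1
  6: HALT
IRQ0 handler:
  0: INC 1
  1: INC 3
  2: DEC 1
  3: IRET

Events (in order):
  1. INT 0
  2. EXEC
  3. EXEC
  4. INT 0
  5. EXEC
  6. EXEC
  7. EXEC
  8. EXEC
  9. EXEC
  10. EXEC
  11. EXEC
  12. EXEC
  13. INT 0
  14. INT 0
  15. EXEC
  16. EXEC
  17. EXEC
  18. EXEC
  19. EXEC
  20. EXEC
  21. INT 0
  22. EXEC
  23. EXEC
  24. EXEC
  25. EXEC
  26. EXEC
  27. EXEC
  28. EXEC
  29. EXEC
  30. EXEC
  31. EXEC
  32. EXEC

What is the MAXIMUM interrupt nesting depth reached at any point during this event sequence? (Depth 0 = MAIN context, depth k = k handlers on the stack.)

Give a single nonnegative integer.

Answer: 2

Derivation:
Event 1 (INT 0): INT 0 arrives: push (MAIN, PC=0), enter IRQ0 at PC=0 (depth now 1) [depth=1]
Event 2 (EXEC): [IRQ0] PC=0: INC 1 -> ACC=1 [depth=1]
Event 3 (EXEC): [IRQ0] PC=1: INC 3 -> ACC=4 [depth=1]
Event 4 (INT 0): INT 0 arrives: push (IRQ0, PC=2), enter IRQ0 at PC=0 (depth now 2) [depth=2]
Event 5 (EXEC): [IRQ0] PC=0: INC 1 -> ACC=5 [depth=2]
Event 6 (EXEC): [IRQ0] PC=1: INC 3 -> ACC=8 [depth=2]
Event 7 (EXEC): [IRQ0] PC=2: DEC 1 -> ACC=7 [depth=2]
Event 8 (EXEC): [IRQ0] PC=3: IRET -> resume IRQ0 at PC=2 (depth now 1) [depth=1]
Event 9 (EXEC): [IRQ0] PC=2: DEC 1 -> ACC=6 [depth=1]
Event 10 (EXEC): [IRQ0] PC=3: IRET -> resume MAIN at PC=0 (depth now 0) [depth=0]
Event 11 (EXEC): [MAIN] PC=0: INC 4 -> ACC=10 [depth=0]
Event 12 (EXEC): [MAIN] PC=1: INC 2 -> ACC=12 [depth=0]
Event 13 (INT 0): INT 0 arrives: push (MAIN, PC=2), enter IRQ0 at PC=0 (depth now 1) [depth=1]
Event 14 (INT 0): INT 0 arrives: push (IRQ0, PC=0), enter IRQ0 at PC=0 (depth now 2) [depth=2]
Event 15 (EXEC): [IRQ0] PC=0: INC 1 -> ACC=13 [depth=2]
Event 16 (EXEC): [IRQ0] PC=1: INC 3 -> ACC=16 [depth=2]
Event 17 (EXEC): [IRQ0] PC=2: DEC 1 -> ACC=15 [depth=2]
Event 18 (EXEC): [IRQ0] PC=3: IRET -> resume IRQ0 at PC=0 (depth now 1) [depth=1]
Event 19 (EXEC): [IRQ0] PC=0: INC 1 -> ACC=16 [depth=1]
Event 20 (EXEC): [IRQ0] PC=1: INC 3 -> ACC=19 [depth=1]
Event 21 (INT 0): INT 0 arrives: push (IRQ0, PC=2), enter IRQ0 at PC=0 (depth now 2) [depth=2]
Event 22 (EXEC): [IRQ0] PC=0: INC 1 -> ACC=20 [depth=2]
Event 23 (EXEC): [IRQ0] PC=1: INC 3 -> ACC=23 [depth=2]
Event 24 (EXEC): [IRQ0] PC=2: DEC 1 -> ACC=22 [depth=2]
Event 25 (EXEC): [IRQ0] PC=3: IRET -> resume IRQ0 at PC=2 (depth now 1) [depth=1]
Event 26 (EXEC): [IRQ0] PC=2: DEC 1 -> ACC=21 [depth=1]
Event 27 (EXEC): [IRQ0] PC=3: IRET -> resume MAIN at PC=2 (depth now 0) [depth=0]
Event 28 (EXEC): [MAIN] PC=2: DEC 5 -> ACC=16 [depth=0]
Event 29 (EXEC): [MAIN] PC=3: NOP [depth=0]
Event 30 (EXEC): [MAIN] PC=4: DEC 2 -> ACC=14 [depth=0]
Event 31 (EXEC): [MAIN] PC=5: DEC 1 -> ACC=13 [depth=0]
Event 32 (EXEC): [MAIN] PC=6: HALT [depth=0]
Max depth observed: 2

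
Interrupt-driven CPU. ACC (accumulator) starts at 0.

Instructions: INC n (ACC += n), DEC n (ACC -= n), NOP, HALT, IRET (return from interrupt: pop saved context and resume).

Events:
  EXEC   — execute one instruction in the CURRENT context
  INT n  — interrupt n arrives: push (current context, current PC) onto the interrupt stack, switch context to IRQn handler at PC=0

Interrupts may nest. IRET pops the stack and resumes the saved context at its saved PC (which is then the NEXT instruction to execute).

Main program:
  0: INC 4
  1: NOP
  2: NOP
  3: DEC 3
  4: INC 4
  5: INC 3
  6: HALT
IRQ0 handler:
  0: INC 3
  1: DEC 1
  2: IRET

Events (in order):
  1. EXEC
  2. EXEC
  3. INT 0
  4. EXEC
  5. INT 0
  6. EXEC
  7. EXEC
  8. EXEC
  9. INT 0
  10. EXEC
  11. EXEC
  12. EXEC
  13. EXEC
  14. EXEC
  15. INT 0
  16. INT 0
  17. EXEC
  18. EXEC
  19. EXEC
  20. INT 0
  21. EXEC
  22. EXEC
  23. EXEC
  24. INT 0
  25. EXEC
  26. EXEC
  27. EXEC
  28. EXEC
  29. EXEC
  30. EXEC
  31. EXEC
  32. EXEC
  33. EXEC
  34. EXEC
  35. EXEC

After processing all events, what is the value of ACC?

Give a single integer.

Answer: 22

Derivation:
Event 1 (EXEC): [MAIN] PC=0: INC 4 -> ACC=4
Event 2 (EXEC): [MAIN] PC=1: NOP
Event 3 (INT 0): INT 0 arrives: push (MAIN, PC=2), enter IRQ0 at PC=0 (depth now 1)
Event 4 (EXEC): [IRQ0] PC=0: INC 3 -> ACC=7
Event 5 (INT 0): INT 0 arrives: push (IRQ0, PC=1), enter IRQ0 at PC=0 (depth now 2)
Event 6 (EXEC): [IRQ0] PC=0: INC 3 -> ACC=10
Event 7 (EXEC): [IRQ0] PC=1: DEC 1 -> ACC=9
Event 8 (EXEC): [IRQ0] PC=2: IRET -> resume IRQ0 at PC=1 (depth now 1)
Event 9 (INT 0): INT 0 arrives: push (IRQ0, PC=1), enter IRQ0 at PC=0 (depth now 2)
Event 10 (EXEC): [IRQ0] PC=0: INC 3 -> ACC=12
Event 11 (EXEC): [IRQ0] PC=1: DEC 1 -> ACC=11
Event 12 (EXEC): [IRQ0] PC=2: IRET -> resume IRQ0 at PC=1 (depth now 1)
Event 13 (EXEC): [IRQ0] PC=1: DEC 1 -> ACC=10
Event 14 (EXEC): [IRQ0] PC=2: IRET -> resume MAIN at PC=2 (depth now 0)
Event 15 (INT 0): INT 0 arrives: push (MAIN, PC=2), enter IRQ0 at PC=0 (depth now 1)
Event 16 (INT 0): INT 0 arrives: push (IRQ0, PC=0), enter IRQ0 at PC=0 (depth now 2)
Event 17 (EXEC): [IRQ0] PC=0: INC 3 -> ACC=13
Event 18 (EXEC): [IRQ0] PC=1: DEC 1 -> ACC=12
Event 19 (EXEC): [IRQ0] PC=2: IRET -> resume IRQ0 at PC=0 (depth now 1)
Event 20 (INT 0): INT 0 arrives: push (IRQ0, PC=0), enter IRQ0 at PC=0 (depth now 2)
Event 21 (EXEC): [IRQ0] PC=0: INC 3 -> ACC=15
Event 22 (EXEC): [IRQ0] PC=1: DEC 1 -> ACC=14
Event 23 (EXEC): [IRQ0] PC=2: IRET -> resume IRQ0 at PC=0 (depth now 1)
Event 24 (INT 0): INT 0 arrives: push (IRQ0, PC=0), enter IRQ0 at PC=0 (depth now 2)
Event 25 (EXEC): [IRQ0] PC=0: INC 3 -> ACC=17
Event 26 (EXEC): [IRQ0] PC=1: DEC 1 -> ACC=16
Event 27 (EXEC): [IRQ0] PC=2: IRET -> resume IRQ0 at PC=0 (depth now 1)
Event 28 (EXEC): [IRQ0] PC=0: INC 3 -> ACC=19
Event 29 (EXEC): [IRQ0] PC=1: DEC 1 -> ACC=18
Event 30 (EXEC): [IRQ0] PC=2: IRET -> resume MAIN at PC=2 (depth now 0)
Event 31 (EXEC): [MAIN] PC=2: NOP
Event 32 (EXEC): [MAIN] PC=3: DEC 3 -> ACC=15
Event 33 (EXEC): [MAIN] PC=4: INC 4 -> ACC=19
Event 34 (EXEC): [MAIN] PC=5: INC 3 -> ACC=22
Event 35 (EXEC): [MAIN] PC=6: HALT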